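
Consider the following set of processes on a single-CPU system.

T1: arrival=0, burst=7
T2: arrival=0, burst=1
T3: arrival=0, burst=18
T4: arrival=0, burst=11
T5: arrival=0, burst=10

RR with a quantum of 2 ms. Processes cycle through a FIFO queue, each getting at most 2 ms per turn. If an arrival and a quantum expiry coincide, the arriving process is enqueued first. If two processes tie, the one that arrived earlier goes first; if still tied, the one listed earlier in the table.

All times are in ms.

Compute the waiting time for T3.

29

Schedule: | T1 0-2 | T2 2-3 | T3 3-5 | T4 5-7 | T5 7-9 | T1 9-11 | T3 11-13 | T4 13-15 | T5 15-17 | T1 17-19 | T3 19-21 | T4 21-23 | T5 23-25 | T1 25-26 | T3 26-28 | T4 28-30 | T5 30-32 | T3 32-34 | T4 34-36 | T5 36-38 | T3 38-40 | T4 40-41 | T3 41-47 |
Completion: T1=26  T2=3  T3=47  T4=41  T5=38
Turnaround (C−A): T1=26  T2=3  T3=47  T4=41  T5=38
Waiting(T3) = turnaround − burst = 47 − 18 = 29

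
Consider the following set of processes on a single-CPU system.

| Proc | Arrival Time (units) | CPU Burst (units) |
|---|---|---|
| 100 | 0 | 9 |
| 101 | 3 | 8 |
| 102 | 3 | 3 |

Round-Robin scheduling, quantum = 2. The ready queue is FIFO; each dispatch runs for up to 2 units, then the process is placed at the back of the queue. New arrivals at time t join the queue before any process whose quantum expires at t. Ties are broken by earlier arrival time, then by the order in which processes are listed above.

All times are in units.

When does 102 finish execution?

13

Schedule: | 100 0-4 | 101 4-6 | 102 6-8 | 100 8-10 | 101 10-12 | 102 12-13 | 100 13-15 | 101 15-17 | 100 17-18 | 101 18-20 |
Completion: 100=18  101=20  102=13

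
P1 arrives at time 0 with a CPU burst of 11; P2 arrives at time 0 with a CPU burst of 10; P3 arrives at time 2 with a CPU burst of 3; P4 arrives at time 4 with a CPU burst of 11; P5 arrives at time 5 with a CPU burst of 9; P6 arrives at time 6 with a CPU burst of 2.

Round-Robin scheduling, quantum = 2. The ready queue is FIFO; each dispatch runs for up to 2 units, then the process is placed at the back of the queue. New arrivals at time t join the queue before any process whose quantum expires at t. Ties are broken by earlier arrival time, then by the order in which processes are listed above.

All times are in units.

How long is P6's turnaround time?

10

Schedule: | P1 0-2 | P2 2-4 | P3 4-6 | P1 6-8 | P4 8-10 | P2 10-12 | P5 12-14 | P6 14-16 | P3 16-17 | P1 17-19 | P4 19-21 | P2 21-23 | P5 23-25 | P1 25-27 | P4 27-29 | P2 29-31 | P5 31-33 | P1 33-35 | P4 35-37 | P2 37-39 | P5 39-41 | P1 41-42 | P4 42-44 | P5 44-45 | P4 45-46 |
Completion: P1=42  P2=39  P3=17  P4=46  P5=45  P6=16
Turnaround(P6) = completion − arrival = 16 − 6 = 10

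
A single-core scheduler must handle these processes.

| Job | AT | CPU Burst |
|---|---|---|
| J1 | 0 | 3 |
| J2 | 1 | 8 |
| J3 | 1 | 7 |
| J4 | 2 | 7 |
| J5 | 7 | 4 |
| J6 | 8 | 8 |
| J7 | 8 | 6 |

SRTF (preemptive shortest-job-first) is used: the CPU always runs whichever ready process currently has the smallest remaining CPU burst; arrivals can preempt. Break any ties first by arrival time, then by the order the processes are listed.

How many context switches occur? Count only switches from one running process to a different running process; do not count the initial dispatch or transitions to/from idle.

6

Timeline: | J1 0-3 | J3 3-10 | J5 10-14 | J7 14-20 | J4 20-27 | J2 27-35 | J6 35-43 |
Completion: J1=3  J2=35  J3=10  J4=27  J5=14  J6=43  J7=20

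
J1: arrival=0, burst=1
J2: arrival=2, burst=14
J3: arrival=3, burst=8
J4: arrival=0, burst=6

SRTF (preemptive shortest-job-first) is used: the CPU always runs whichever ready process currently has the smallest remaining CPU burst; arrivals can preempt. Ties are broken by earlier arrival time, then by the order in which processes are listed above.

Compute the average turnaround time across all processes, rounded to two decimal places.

11.75

Schedule: | J1 0-1 | J4 1-7 | J3 7-15 | J2 15-29 |
Completion: J1=1  J2=29  J3=15  J4=7
Turnaround times: J1=1, J2=27, J3=12, J4=7
Average turnaround = (1+27+12+7) / 4 = 47/4 = 11.75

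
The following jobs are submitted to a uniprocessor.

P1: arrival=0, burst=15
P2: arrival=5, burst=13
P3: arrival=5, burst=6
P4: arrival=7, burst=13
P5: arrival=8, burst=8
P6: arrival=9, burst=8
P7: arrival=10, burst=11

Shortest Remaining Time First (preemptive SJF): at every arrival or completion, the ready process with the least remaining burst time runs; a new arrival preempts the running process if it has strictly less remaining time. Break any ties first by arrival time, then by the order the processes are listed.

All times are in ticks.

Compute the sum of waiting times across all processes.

Timeline: | P1 0-5 | P3 5-11 | P5 11-19 | P6 19-27 | P1 27-37 | P7 37-48 | P2 48-61 | P4 61-74 |
Completion: P1=37  P2=61  P3=11  P4=74  P5=19  P6=27  P7=48
Turnaround (C−A): P1=37  P2=56  P3=6  P4=67  P5=11  P6=18  P7=38
Waiting = turnaround − burst: P1=22, P2=43, P3=0, P4=54, P5=3, P6=10, P7=27
Total waiting = 22 + 43 + 0 + 54 + 3 + 10 + 27 = 159

159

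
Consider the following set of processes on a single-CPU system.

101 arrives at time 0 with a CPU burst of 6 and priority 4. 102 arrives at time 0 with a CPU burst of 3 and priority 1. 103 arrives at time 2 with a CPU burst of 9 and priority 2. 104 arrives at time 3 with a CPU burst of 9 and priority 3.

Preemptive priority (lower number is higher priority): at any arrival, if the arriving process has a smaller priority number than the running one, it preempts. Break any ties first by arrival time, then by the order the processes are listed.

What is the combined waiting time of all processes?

31

Gantt: | 102 0-3 | 103 3-12 | 104 12-21 | 101 21-27 |
Completion: 101=27  102=3  103=12  104=21
Turnaround (C−A): 101=27  102=3  103=10  104=18
Waiting = turnaround − burst: 101=21, 102=0, 103=1, 104=9
Total waiting = 21 + 0 + 1 + 9 = 31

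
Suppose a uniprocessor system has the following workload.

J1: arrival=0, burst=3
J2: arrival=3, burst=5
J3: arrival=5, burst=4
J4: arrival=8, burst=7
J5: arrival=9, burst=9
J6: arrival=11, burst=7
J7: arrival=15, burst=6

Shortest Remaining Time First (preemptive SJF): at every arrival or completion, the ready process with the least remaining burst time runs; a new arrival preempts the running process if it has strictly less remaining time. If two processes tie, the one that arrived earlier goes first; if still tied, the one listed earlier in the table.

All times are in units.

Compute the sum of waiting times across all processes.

48

Schedule: | J1 0-3 | J2 3-8 | J3 8-12 | J4 12-19 | J7 19-25 | J6 25-32 | J5 32-41 |
Completion: J1=3  J2=8  J3=12  J4=19  J5=41  J6=32  J7=25
Waiting = turnaround − burst: J1=0, J2=0, J3=3, J4=4, J5=23, J6=14, J7=4
Total waiting = 0 + 0 + 3 + 4 + 23 + 14 + 4 = 48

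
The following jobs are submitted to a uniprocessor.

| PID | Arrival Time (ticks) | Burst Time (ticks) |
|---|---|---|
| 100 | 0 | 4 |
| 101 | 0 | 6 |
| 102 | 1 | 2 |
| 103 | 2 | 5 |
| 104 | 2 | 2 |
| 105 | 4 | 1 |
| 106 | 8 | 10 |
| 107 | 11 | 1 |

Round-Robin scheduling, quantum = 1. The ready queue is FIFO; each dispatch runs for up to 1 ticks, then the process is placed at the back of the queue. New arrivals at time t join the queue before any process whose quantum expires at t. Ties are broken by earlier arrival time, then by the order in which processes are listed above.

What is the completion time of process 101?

Gantt: | 100 0-1 | 101 1-2 | 102 2-3 | 100 3-4 | 103 4-5 | 104 5-6 | 101 6-7 | 102 7-8 | 105 8-9 | 100 9-10 | 103 10-11 | 104 11-12 | 101 12-13 | 106 13-14 | 100 14-15 | 107 15-16 | 103 16-17 | 101 17-18 | 106 18-19 | 103 19-20 | 101 20-21 | 106 21-22 | 103 22-23 | 101 23-24 | 106 24-31 |
Completion: 100=15  101=24  102=8  103=23  104=12  105=9  106=31  107=16
Turnaround (C−A): 100=15  101=24  102=7  103=21  104=10  105=5  106=23  107=5

24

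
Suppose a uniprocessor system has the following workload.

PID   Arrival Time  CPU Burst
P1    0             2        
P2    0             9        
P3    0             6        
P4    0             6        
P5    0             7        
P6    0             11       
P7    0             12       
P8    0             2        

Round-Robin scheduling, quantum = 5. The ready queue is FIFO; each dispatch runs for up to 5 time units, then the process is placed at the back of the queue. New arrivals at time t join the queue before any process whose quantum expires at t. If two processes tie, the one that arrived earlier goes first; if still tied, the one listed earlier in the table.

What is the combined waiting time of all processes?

248

Schedule: | P1 0-2 | P2 2-7 | P3 7-12 | P4 12-17 | P5 17-22 | P6 22-27 | P7 27-32 | P8 32-34 | P2 34-38 | P3 38-39 | P4 39-40 | P5 40-42 | P6 42-47 | P7 47-52 | P6 52-53 | P7 53-55 |
Completion: P1=2  P2=38  P3=39  P4=40  P5=42  P6=53  P7=55  P8=34
Waiting = turnaround − burst: P1=0, P2=29, P3=33, P4=34, P5=35, P6=42, P7=43, P8=32
Total waiting = 0 + 29 + 33 + 34 + 35 + 42 + 43 + 32 = 248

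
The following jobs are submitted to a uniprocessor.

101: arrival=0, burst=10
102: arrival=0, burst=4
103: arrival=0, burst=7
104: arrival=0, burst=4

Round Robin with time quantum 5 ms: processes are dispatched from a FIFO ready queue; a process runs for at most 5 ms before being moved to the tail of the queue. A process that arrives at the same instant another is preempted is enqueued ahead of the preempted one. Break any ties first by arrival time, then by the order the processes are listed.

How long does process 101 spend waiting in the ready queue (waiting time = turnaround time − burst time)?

Gantt: | 101 0-5 | 102 5-9 | 103 9-14 | 104 14-18 | 101 18-23 | 103 23-25 |
Completion: 101=23  102=9  103=25  104=18
Turnaround (C−A): 101=23  102=9  103=25  104=18
Waiting(101) = turnaround − burst = 23 − 10 = 13

13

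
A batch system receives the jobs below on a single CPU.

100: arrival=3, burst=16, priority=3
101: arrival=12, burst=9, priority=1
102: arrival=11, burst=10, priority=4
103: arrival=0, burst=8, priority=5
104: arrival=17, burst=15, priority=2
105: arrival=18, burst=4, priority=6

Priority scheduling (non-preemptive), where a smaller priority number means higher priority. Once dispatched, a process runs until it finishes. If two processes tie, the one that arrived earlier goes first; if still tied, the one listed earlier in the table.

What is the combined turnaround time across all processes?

Timeline: | 103 0-8 | 100 8-24 | 101 24-33 | 104 33-48 | 102 48-58 | 105 58-62 |
Completion: 100=24  101=33  102=58  103=8  104=48  105=62
Turnaround (C−A): 100=21  101=21  102=47  103=8  104=31  105=44
Turnaround = completion − arrival: 100=21, 101=21, 102=47, 103=8, 104=31, 105=44
Total turnaround = 21 + 21 + 47 + 8 + 31 + 44 = 172

172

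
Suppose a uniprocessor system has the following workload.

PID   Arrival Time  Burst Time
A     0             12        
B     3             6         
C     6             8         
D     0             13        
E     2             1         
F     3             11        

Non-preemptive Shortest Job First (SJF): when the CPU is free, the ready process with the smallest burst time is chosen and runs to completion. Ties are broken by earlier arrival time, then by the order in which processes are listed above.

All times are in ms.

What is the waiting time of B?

10

Timeline: | A 0-12 | E 12-13 | B 13-19 | C 19-27 | F 27-38 | D 38-51 |
Completion: A=12  B=19  C=27  D=51  E=13  F=38
Waiting(B) = turnaround − burst = 16 − 6 = 10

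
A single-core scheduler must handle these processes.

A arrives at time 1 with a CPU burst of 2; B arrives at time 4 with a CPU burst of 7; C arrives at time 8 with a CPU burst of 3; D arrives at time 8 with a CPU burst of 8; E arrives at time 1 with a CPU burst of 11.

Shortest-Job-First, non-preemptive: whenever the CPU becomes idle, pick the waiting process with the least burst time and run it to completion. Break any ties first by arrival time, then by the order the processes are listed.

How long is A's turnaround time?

Timeline: | idle 0-1 | A 1-3 | E 3-14 | C 14-17 | B 17-24 | D 24-32 |
Completion: A=3  B=24  C=17  D=32  E=14
Turnaround (C−A): A=2  B=20  C=9  D=24  E=13
Turnaround(A) = completion − arrival = 3 − 1 = 2

2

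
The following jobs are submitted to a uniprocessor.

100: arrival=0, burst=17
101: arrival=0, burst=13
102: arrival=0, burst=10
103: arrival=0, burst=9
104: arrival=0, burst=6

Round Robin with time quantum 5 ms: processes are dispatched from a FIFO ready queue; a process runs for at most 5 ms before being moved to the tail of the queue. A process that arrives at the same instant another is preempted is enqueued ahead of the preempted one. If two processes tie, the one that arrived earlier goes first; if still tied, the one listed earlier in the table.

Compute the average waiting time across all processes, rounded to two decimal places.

Timeline: | 100 0-5 | 101 5-10 | 102 10-15 | 103 15-20 | 104 20-25 | 100 25-30 | 101 30-35 | 102 35-40 | 103 40-44 | 104 44-45 | 100 45-50 | 101 50-53 | 100 53-55 |
Completion: 100=55  101=53  102=40  103=44  104=45
Turnaround (C−A): 100=55  101=53  102=40  103=44  104=45
Waiting times: 100=38, 101=40, 102=30, 103=35, 104=39
Average waiting = (38+40+30+35+39) / 5 = 182/5 = 36.40

36.40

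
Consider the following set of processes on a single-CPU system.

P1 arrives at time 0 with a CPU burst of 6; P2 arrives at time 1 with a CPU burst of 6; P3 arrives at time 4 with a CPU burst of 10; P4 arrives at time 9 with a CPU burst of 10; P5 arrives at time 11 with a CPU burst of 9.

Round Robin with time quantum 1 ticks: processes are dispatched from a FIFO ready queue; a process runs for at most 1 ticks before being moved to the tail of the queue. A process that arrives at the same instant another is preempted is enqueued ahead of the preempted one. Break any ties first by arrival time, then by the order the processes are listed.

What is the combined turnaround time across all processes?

Schedule: | P1 0-1 | P2 1-2 | P1 2-3 | P2 3-4 | P1 4-5 | P3 5-6 | P2 6-7 | P1 7-8 | P3 8-9 | P2 9-10 | P1 10-11 | P4 11-12 | P3 12-13 | P2 13-14 | P5 14-15 | P1 15-16 | P4 16-17 | P3 17-18 | P2 18-19 | P5 19-20 | P4 20-21 | P3 21-22 | P5 22-23 | P4 23-24 | P3 24-25 | P5 25-26 | P4 26-27 | P3 27-28 | P5 28-29 | P4 29-30 | P3 30-31 | P5 31-32 | P4 32-33 | P3 33-34 | P5 34-35 | P4 35-36 | P3 36-37 | P5 37-38 | P4 38-39 | P5 39-40 | P4 40-41 |
Completion: P1=16  P2=19  P3=37  P4=41  P5=40
Turnaround (C−A): P1=16  P2=18  P3=33  P4=32  P5=29
Turnaround = completion − arrival: P1=16, P2=18, P3=33, P4=32, P5=29
Total turnaround = 16 + 18 + 33 + 32 + 29 = 128

128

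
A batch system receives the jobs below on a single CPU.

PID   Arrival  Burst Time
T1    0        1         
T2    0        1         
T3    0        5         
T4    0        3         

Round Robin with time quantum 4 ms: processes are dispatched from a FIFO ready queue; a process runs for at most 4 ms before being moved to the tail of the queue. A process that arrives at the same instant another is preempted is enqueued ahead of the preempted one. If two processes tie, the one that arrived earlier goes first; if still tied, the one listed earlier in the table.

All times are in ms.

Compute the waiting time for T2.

1

Gantt: | T1 0-1 | T2 1-2 | T3 2-6 | T4 6-9 | T3 9-10 |
Completion: T1=1  T2=2  T3=10  T4=9
Waiting(T2) = turnaround − burst = 2 − 1 = 1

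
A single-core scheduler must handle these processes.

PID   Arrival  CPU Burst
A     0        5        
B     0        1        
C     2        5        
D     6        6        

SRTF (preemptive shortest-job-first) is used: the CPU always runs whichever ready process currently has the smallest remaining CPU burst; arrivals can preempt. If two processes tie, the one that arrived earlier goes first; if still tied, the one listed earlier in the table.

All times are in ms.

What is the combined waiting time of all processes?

10

Schedule: | B 0-1 | A 1-6 | C 6-11 | D 11-17 |
Completion: A=6  B=1  C=11  D=17
Waiting = turnaround − burst: A=1, B=0, C=4, D=5
Total waiting = 1 + 0 + 4 + 5 = 10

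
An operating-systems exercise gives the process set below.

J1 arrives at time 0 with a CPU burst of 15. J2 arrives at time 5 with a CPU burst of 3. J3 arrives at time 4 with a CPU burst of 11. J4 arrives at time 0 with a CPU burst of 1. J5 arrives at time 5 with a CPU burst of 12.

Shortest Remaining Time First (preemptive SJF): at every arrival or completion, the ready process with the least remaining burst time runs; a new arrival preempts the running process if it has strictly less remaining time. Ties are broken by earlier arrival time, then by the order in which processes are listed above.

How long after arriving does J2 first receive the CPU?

0

Gantt: | J4 0-1 | J1 1-4 | J3 4-5 | J2 5-8 | J3 8-18 | J1 18-30 | J5 30-42 |
Completion: J1=30  J2=8  J3=18  J4=1  J5=42
Turnaround (C−A): J1=30  J2=3  J3=14  J4=1  J5=37
Response(J2) = first start − arrival = 5 − 5 = 0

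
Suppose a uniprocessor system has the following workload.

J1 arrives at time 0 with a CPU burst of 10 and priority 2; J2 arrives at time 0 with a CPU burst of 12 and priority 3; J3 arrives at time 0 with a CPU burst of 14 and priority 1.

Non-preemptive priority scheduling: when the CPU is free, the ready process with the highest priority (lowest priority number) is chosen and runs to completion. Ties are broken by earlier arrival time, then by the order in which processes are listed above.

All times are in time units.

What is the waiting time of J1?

14

Schedule: | J3 0-14 | J1 14-24 | J2 24-36 |
Completion: J1=24  J2=36  J3=14
Turnaround (C−A): J1=24  J2=36  J3=14
Waiting(J1) = turnaround − burst = 24 − 10 = 14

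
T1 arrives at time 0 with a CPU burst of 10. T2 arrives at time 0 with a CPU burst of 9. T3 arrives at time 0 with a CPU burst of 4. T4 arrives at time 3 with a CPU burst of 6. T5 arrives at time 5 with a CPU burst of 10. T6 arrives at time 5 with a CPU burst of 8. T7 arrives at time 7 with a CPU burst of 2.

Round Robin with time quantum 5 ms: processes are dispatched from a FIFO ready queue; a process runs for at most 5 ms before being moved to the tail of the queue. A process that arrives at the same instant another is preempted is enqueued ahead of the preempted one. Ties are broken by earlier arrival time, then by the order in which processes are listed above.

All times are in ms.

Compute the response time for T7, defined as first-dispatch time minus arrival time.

27

Gantt: | T1 0-5 | T2 5-10 | T3 10-14 | T4 14-19 | T5 19-24 | T6 24-29 | T1 29-34 | T7 34-36 | T2 36-40 | T4 40-41 | T5 41-46 | T6 46-49 |
Completion: T1=34  T2=40  T3=14  T4=41  T5=46  T6=49  T7=36
Response(T7) = first start − arrival = 34 − 7 = 27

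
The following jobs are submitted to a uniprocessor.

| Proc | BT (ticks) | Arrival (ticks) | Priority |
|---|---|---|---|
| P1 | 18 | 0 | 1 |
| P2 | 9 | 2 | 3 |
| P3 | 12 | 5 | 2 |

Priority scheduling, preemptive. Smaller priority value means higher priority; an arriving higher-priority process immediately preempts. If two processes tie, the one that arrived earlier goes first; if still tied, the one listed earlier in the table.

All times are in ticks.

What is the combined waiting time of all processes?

Schedule: | P1 0-18 | P3 18-30 | P2 30-39 |
Completion: P1=18  P2=39  P3=30
Turnaround (C−A): P1=18  P2=37  P3=25
Waiting = turnaround − burst: P1=0, P2=28, P3=13
Total waiting = 0 + 28 + 13 = 41

41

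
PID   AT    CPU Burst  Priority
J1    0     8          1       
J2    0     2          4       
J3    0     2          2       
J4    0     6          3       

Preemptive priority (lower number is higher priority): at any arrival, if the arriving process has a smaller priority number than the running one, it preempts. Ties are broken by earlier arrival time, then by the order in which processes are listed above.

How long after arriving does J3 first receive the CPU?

8

Gantt: | J1 0-8 | J3 8-10 | J4 10-16 | J2 16-18 |
Completion: J1=8  J2=18  J3=10  J4=16
Turnaround (C−A): J1=8  J2=18  J3=10  J4=16
Response(J3) = first start − arrival = 8 − 0 = 8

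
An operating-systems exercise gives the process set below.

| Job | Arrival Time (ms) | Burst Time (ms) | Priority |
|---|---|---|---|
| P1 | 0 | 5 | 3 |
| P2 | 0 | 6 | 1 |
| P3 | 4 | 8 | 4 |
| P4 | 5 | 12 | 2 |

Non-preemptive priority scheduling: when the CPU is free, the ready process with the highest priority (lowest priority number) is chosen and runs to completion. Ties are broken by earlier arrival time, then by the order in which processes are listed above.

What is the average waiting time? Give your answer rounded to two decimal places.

Gantt: | P2 0-6 | P4 6-18 | P1 18-23 | P3 23-31 |
Completion: P1=23  P2=6  P3=31  P4=18
Turnaround (C−A): P1=23  P2=6  P3=27  P4=13
Waiting times: P1=18, P2=0, P3=19, P4=1
Average waiting = (18+0+19+1) / 4 = 38/4 = 9.50

9.50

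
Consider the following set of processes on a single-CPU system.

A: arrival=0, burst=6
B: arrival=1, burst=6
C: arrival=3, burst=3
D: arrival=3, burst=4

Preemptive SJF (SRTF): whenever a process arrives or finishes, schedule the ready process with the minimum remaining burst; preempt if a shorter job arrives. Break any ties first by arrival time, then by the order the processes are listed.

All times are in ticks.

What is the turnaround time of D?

Schedule: | A 0-6 | C 6-9 | D 9-13 | B 13-19 |
Completion: A=6  B=19  C=9  D=13
Turnaround (C−A): A=6  B=18  C=6  D=10
Turnaround(D) = completion − arrival = 13 − 3 = 10

10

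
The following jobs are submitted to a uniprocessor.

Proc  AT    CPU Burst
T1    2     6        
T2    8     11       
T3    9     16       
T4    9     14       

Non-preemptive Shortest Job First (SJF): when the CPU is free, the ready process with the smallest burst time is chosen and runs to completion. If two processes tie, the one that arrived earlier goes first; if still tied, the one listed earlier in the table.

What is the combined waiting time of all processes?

Timeline: | idle 0-2 | T1 2-8 | T2 8-19 | T4 19-33 | T3 33-49 |
Completion: T1=8  T2=19  T3=49  T4=33
Turnaround (C−A): T1=6  T2=11  T3=40  T4=24
Waiting = turnaround − burst: T1=0, T2=0, T3=24, T4=10
Total waiting = 0 + 0 + 24 + 10 = 34

34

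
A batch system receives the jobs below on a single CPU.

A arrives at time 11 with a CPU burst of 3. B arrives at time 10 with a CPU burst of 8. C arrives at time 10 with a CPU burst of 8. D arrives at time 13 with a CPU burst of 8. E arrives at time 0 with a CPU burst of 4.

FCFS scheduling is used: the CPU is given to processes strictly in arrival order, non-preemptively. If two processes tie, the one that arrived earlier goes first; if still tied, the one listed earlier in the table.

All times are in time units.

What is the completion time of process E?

4

Schedule: | E 0-4 | idle 4-10 | B 10-18 | C 18-26 | A 26-29 | D 29-37 |
Completion: A=29  B=18  C=26  D=37  E=4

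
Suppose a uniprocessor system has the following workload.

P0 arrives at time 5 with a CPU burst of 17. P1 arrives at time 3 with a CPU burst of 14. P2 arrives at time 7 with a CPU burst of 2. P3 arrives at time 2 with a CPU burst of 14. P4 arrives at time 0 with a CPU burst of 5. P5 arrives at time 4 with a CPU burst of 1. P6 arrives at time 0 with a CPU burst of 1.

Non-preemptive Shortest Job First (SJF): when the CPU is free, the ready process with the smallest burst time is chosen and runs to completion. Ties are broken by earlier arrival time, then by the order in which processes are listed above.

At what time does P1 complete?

37

Gantt: | P6 0-1 | P4 1-6 | P5 6-7 | P2 7-9 | P3 9-23 | P1 23-37 | P0 37-54 |
Completion: P0=54  P1=37  P2=9  P3=23  P4=6  P5=7  P6=1
Turnaround (C−A): P0=49  P1=34  P2=2  P3=21  P4=6  P5=3  P6=1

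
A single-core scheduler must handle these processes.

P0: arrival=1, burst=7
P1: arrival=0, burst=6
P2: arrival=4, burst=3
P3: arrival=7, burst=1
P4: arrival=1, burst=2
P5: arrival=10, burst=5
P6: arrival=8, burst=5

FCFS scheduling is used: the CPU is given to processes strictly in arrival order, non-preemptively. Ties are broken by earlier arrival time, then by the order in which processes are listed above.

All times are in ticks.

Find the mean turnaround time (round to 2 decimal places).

Timeline: | P1 0-6 | P0 6-13 | P4 13-15 | P2 15-18 | P3 18-19 | P6 19-24 | P5 24-29 |
Completion: P0=13  P1=6  P2=18  P3=19  P4=15  P5=29  P6=24
Turnaround (C−A): P0=12  P1=6  P2=14  P3=12  P4=14  P5=19  P6=16
Turnaround times: P0=12, P1=6, P2=14, P3=12, P4=14, P5=19, P6=16
Average turnaround = (12+6+14+12+14+19+16) / 7 = 93/7 = 13.29

13.29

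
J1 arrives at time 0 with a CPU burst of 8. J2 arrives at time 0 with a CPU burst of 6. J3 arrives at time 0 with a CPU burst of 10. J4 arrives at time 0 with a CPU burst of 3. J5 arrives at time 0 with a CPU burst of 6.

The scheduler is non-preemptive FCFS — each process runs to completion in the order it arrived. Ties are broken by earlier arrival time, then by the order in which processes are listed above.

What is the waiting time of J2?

8

Timeline: | J1 0-8 | J2 8-14 | J3 14-24 | J4 24-27 | J5 27-33 |
Completion: J1=8  J2=14  J3=24  J4=27  J5=33
Waiting(J2) = turnaround − burst = 14 − 6 = 8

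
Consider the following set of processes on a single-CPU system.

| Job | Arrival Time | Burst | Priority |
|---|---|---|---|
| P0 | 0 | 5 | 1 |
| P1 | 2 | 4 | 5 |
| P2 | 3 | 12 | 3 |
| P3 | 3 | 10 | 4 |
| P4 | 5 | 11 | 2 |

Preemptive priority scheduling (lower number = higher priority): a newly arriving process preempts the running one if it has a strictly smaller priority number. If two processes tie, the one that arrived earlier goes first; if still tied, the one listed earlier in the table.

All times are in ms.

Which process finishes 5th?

Schedule: | P0 0-5 | P4 5-16 | P2 16-28 | P3 28-38 | P1 38-42 |
Completion: P0=5  P1=42  P2=28  P3=38  P4=16
Turnaround (C−A): P0=5  P1=40  P2=25  P3=35  P4=11
Finish order: P0 → P4 → P2 → P3 → P1

P1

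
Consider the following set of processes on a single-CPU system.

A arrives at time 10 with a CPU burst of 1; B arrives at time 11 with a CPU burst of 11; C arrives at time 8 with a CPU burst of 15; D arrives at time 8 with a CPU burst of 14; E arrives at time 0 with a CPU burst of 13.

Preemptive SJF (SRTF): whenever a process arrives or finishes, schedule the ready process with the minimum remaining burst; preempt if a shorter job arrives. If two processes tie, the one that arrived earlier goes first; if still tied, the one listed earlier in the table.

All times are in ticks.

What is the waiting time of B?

3

Timeline: | E 0-10 | A 10-11 | E 11-14 | B 14-25 | D 25-39 | C 39-54 |
Completion: A=11  B=25  C=54  D=39  E=14
Waiting(B) = turnaround − burst = 14 − 11 = 3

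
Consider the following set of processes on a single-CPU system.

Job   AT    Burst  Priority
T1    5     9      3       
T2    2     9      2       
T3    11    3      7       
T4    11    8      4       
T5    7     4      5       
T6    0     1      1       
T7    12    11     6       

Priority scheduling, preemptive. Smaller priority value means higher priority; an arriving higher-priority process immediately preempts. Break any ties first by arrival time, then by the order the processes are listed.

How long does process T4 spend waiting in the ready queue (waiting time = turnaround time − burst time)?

9

Schedule: | T6 0-1 | idle 1-2 | T2 2-11 | T1 11-20 | T4 20-28 | T5 28-32 | T7 32-43 | T3 43-46 |
Completion: T1=20  T2=11  T3=46  T4=28  T5=32  T6=1  T7=43
Turnaround (C−A): T1=15  T2=9  T3=35  T4=17  T5=25  T6=1  T7=31
Waiting(T4) = turnaround − burst = 17 − 8 = 9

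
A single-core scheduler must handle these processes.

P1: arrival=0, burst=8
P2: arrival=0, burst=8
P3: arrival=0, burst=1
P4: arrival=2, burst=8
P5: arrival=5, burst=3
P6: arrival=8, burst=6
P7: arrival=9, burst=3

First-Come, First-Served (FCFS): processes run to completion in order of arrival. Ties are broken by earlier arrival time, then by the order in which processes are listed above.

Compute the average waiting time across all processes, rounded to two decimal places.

14.86

Timeline: | P1 0-8 | P2 8-16 | P3 16-17 | P4 17-25 | P5 25-28 | P6 28-34 | P7 34-37 |
Completion: P1=8  P2=16  P3=17  P4=25  P5=28  P6=34  P7=37
Turnaround (C−A): P1=8  P2=16  P3=17  P4=23  P5=23  P6=26  P7=28
Waiting times: P1=0, P2=8, P3=16, P4=15, P5=20, P6=20, P7=25
Average waiting = (0+8+16+15+20+20+25) / 7 = 104/7 = 14.86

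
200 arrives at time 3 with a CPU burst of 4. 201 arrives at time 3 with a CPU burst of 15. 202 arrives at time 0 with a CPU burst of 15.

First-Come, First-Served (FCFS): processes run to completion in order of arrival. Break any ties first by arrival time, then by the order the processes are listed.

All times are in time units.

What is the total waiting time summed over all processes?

28

Schedule: | 202 0-15 | 200 15-19 | 201 19-34 |
Completion: 200=19  201=34  202=15
Turnaround (C−A): 200=16  201=31  202=15
Waiting = turnaround − burst: 200=12, 201=16, 202=0
Total waiting = 12 + 16 + 0 = 28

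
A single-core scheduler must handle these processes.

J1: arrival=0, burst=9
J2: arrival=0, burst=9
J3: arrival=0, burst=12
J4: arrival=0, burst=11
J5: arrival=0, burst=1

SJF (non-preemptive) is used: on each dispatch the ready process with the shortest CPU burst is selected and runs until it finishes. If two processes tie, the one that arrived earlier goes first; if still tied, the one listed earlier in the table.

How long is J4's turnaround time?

Gantt: | J5 0-1 | J1 1-10 | J2 10-19 | J4 19-30 | J3 30-42 |
Completion: J1=10  J2=19  J3=42  J4=30  J5=1
Turnaround(J4) = completion − arrival = 30 − 0 = 30

30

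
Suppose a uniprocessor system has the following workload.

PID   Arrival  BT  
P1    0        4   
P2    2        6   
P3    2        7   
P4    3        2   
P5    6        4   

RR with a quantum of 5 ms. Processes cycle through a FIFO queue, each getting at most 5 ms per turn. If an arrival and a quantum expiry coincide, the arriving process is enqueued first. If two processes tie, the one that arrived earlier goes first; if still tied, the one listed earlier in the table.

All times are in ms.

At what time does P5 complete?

Schedule: | P1 0-4 | P2 4-9 | P3 9-14 | P4 14-16 | P5 16-20 | P2 20-21 | P3 21-23 |
Completion: P1=4  P2=21  P3=23  P4=16  P5=20
Turnaround (C−A): P1=4  P2=19  P3=21  P4=13  P5=14

20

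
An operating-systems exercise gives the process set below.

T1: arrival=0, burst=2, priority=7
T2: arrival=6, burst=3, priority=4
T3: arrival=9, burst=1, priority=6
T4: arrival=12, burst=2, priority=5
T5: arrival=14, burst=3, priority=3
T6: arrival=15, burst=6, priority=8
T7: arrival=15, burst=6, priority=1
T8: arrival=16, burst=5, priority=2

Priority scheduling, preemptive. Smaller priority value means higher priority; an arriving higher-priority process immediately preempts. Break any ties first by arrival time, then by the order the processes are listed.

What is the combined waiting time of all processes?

Schedule: | T1 0-2 | idle 2-6 | T2 6-9 | T3 9-10 | idle 10-12 | T4 12-14 | T5 14-15 | T7 15-21 | T8 21-26 | T5 26-28 | T6 28-34 |
Completion: T1=2  T2=9  T3=10  T4=14  T5=28  T6=34  T7=21  T8=26
Waiting = turnaround − burst: T1=0, T2=0, T3=0, T4=0, T5=11, T6=13, T7=0, T8=5
Total waiting = 0 + 0 + 0 + 0 + 11 + 13 + 0 + 5 = 29

29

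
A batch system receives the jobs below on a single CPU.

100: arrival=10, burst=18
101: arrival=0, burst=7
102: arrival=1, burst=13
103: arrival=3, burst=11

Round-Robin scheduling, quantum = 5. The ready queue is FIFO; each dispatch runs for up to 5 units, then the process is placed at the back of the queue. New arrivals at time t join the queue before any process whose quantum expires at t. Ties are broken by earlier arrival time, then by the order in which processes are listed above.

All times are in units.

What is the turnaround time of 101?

Timeline: | 101 0-5 | 102 5-10 | 103 10-15 | 101 15-17 | 100 17-22 | 102 22-27 | 103 27-32 | 100 32-37 | 102 37-40 | 103 40-41 | 100 41-49 |
Completion: 100=49  101=17  102=40  103=41
Turnaround(101) = completion − arrival = 17 − 0 = 17

17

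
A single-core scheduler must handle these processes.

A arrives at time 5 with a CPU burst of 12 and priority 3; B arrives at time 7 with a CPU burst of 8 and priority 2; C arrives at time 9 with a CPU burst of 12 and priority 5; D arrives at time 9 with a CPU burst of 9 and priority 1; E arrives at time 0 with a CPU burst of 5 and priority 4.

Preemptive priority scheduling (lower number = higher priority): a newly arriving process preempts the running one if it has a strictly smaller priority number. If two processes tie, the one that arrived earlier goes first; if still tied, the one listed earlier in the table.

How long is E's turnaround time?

5

Schedule: | E 0-5 | A 5-7 | B 7-9 | D 9-18 | B 18-24 | A 24-34 | C 34-46 |
Completion: A=34  B=24  C=46  D=18  E=5
Turnaround(E) = completion − arrival = 5 − 0 = 5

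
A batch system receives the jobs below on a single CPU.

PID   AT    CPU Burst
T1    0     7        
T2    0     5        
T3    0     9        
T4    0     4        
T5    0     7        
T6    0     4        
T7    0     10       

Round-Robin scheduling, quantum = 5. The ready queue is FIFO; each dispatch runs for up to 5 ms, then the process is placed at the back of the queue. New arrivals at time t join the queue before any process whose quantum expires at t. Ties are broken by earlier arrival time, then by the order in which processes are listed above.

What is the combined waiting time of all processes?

172

Timeline: | T1 0-5 | T2 5-10 | T3 10-15 | T4 15-19 | T5 19-24 | T6 24-28 | T7 28-33 | T1 33-35 | T3 35-39 | T5 39-41 | T7 41-46 |
Completion: T1=35  T2=10  T3=39  T4=19  T5=41  T6=28  T7=46
Turnaround (C−A): T1=35  T2=10  T3=39  T4=19  T5=41  T6=28  T7=46
Waiting = turnaround − burst: T1=28, T2=5, T3=30, T4=15, T5=34, T6=24, T7=36
Total waiting = 28 + 5 + 30 + 15 + 34 + 24 + 36 = 172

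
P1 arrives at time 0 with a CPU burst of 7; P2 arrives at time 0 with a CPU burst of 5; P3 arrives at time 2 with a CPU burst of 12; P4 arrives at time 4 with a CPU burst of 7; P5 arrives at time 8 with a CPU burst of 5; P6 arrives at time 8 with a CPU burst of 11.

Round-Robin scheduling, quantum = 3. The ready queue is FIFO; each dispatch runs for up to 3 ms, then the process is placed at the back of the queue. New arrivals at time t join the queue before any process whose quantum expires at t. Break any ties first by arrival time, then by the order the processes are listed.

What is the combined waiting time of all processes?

138

Schedule: | P1 0-3 | P2 3-6 | P3 6-9 | P1 9-12 | P4 12-15 | P2 15-17 | P5 17-20 | P6 20-23 | P3 23-26 | P1 26-27 | P4 27-30 | P5 30-32 | P6 32-35 | P3 35-38 | P4 38-39 | P6 39-42 | P3 42-45 | P6 45-47 |
Completion: P1=27  P2=17  P3=45  P4=39  P5=32  P6=47
Turnaround (C−A): P1=27  P2=17  P3=43  P4=35  P5=24  P6=39
Waiting = turnaround − burst: P1=20, P2=12, P3=31, P4=28, P5=19, P6=28
Total waiting = 20 + 12 + 31 + 28 + 19 + 28 = 138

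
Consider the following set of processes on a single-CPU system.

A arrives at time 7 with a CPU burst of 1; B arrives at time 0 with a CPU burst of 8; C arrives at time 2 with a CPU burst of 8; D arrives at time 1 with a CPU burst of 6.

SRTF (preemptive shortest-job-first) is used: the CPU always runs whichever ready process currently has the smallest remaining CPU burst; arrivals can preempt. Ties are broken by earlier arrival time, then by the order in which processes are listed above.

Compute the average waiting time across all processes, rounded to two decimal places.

Gantt: | B 0-1 | D 1-7 | A 7-8 | B 8-15 | C 15-23 |
Completion: A=8  B=15  C=23  D=7
Turnaround (C−A): A=1  B=15  C=21  D=6
Waiting times: A=0, B=7, C=13, D=0
Average waiting = (0+7+13+0) / 4 = 20/4 = 5.00

5.00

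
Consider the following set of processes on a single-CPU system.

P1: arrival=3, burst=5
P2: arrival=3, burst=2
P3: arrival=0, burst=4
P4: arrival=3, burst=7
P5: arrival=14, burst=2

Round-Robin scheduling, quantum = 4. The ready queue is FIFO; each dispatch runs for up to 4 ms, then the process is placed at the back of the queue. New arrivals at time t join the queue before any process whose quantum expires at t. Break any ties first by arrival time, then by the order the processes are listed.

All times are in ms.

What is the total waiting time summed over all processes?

23

Timeline: | P3 0-4 | P1 4-8 | P2 8-10 | P4 10-14 | P1 14-15 | P5 15-17 | P4 17-20 |
Completion: P1=15  P2=10  P3=4  P4=20  P5=17
Waiting = turnaround − burst: P1=7, P2=5, P3=0, P4=10, P5=1
Total waiting = 7 + 5 + 0 + 10 + 1 = 23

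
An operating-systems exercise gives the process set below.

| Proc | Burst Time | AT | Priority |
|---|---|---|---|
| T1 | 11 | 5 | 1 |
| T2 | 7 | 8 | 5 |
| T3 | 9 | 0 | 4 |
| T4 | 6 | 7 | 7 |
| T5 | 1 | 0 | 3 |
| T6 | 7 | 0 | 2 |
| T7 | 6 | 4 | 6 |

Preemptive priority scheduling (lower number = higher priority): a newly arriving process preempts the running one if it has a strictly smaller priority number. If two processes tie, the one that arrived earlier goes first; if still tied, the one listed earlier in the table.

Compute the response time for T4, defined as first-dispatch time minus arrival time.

Schedule: | T6 0-5 | T1 5-16 | T6 16-18 | T5 18-19 | T3 19-28 | T2 28-35 | T7 35-41 | T4 41-47 |
Completion: T1=16  T2=35  T3=28  T4=47  T5=19  T6=18  T7=41
Response(T4) = first start − arrival = 41 − 7 = 34

34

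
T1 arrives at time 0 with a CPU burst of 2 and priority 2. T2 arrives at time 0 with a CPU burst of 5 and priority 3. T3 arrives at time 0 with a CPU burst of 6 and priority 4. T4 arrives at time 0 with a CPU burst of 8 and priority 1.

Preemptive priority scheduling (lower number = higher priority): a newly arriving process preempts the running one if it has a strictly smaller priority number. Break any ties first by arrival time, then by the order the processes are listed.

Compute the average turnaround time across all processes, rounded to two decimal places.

13.50

Timeline: | T4 0-8 | T1 8-10 | T2 10-15 | T3 15-21 |
Completion: T1=10  T2=15  T3=21  T4=8
Turnaround times: T1=10, T2=15, T3=21, T4=8
Average turnaround = (10+15+21+8) / 4 = 54/4 = 13.50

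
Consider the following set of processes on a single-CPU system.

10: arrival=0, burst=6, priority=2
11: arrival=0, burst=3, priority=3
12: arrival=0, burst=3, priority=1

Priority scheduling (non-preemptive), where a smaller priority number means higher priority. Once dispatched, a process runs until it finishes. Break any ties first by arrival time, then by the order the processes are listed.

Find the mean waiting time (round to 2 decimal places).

Schedule: | 12 0-3 | 10 3-9 | 11 9-12 |
Completion: 10=9  11=12  12=3
Waiting times: 10=3, 11=9, 12=0
Average waiting = (3+9+0) / 3 = 12/3 = 4.00

4.00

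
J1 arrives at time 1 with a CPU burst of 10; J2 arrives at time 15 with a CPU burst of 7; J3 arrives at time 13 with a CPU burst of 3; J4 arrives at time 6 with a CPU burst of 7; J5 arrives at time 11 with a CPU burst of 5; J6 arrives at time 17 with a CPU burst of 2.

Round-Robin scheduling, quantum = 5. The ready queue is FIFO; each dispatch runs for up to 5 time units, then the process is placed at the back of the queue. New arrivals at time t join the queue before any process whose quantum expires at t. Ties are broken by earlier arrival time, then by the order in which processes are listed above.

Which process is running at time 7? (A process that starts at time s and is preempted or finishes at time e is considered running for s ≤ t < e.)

J4

Schedule: | idle 0-1 | J1 1-6 | J4 6-11 | J1 11-16 | J5 16-21 | J4 21-23 | J3 23-26 | J2 26-31 | J6 31-33 | J2 33-35 |
Completion: J1=16  J2=35  J3=26  J4=23  J5=21  J6=33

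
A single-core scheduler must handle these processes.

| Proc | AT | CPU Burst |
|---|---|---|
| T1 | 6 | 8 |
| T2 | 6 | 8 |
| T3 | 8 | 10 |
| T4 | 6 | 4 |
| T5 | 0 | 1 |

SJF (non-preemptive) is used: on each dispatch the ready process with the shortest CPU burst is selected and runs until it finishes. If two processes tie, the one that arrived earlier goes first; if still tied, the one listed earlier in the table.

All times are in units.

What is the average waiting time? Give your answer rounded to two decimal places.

Schedule: | T5 0-1 | idle 1-6 | T4 6-10 | T1 10-18 | T2 18-26 | T3 26-36 |
Completion: T1=18  T2=26  T3=36  T4=10  T5=1
Waiting times: T1=4, T2=12, T3=18, T4=0, T5=0
Average waiting = (4+12+18+0+0) / 5 = 34/5 = 6.80

6.80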